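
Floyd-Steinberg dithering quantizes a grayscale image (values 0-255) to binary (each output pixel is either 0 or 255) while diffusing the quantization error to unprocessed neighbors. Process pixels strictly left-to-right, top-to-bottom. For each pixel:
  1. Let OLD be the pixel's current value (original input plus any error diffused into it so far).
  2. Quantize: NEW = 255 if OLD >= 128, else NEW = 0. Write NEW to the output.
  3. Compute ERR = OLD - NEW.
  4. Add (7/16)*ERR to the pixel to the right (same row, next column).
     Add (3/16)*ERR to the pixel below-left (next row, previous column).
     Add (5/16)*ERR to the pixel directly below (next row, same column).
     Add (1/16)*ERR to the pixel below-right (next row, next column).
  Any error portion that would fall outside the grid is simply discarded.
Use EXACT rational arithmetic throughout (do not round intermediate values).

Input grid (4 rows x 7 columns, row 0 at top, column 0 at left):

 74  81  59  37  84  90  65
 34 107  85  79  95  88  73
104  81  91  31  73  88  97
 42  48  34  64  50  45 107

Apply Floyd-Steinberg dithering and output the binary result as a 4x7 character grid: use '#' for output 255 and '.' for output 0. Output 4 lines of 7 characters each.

(0,0): OLD=74 → NEW=0, ERR=74
(0,1): OLD=907/8 → NEW=0, ERR=907/8
(0,2): OLD=13901/128 → NEW=0, ERR=13901/128
(0,3): OLD=173083/2048 → NEW=0, ERR=173083/2048
(0,4): OLD=3964093/32768 → NEW=0, ERR=3964093/32768
(0,5): OLD=74934571/524288 → NEW=255, ERR=-58758869/524288
(0,6): OLD=133947437/8388608 → NEW=0, ERR=133947437/8388608
(1,0): OLD=10033/128 → NEW=0, ERR=10033/128
(1,1): OLD=206551/1024 → NEW=255, ERR=-54569/1024
(1,2): OLD=3884835/32768 → NEW=0, ERR=3884835/32768
(1,3): OLD=24477543/131072 → NEW=255, ERR=-8945817/131072
(1,4): OLD=731594965/8388608 → NEW=0, ERR=731594965/8388608
(1,5): OLD=6824132709/67108864 → NEW=0, ERR=6824132709/67108864
(1,6): OLD=123988844363/1073741824 → NEW=0, ERR=123988844363/1073741824
(2,0): OLD=1941549/16384 → NEW=0, ERR=1941549/16384
(2,1): OLD=75140927/524288 → NEW=255, ERR=-58552513/524288
(2,2): OLD=528993405/8388608 → NEW=0, ERR=528993405/8388608
(2,3): OLD=4095172309/67108864 → NEW=0, ERR=4095172309/67108864
(2,4): OLD=76102648869/536870912 → NEW=255, ERR=-60799433691/536870912
(2,5): OLD=1672177721847/17179869184 → NEW=0, ERR=1672177721847/17179869184
(2,6): OLD=50034486549041/274877906944 → NEW=255, ERR=-20059379721679/274877906944
(3,0): OLD=487311837/8388608 → NEW=0, ERR=487311837/8388608
(3,1): OLD=3875243033/67108864 → NEW=0, ERR=3875243033/67108864
(3,2): OLD=44792227355/536870912 → NEW=0, ERR=44792227355/536870912
(3,3): OLD=219641393645/2147483648 → NEW=0, ERR=219641393645/2147483648
(3,4): OLD=22380801277405/274877906944 → NEW=0, ERR=22380801277405/274877906944
(3,5): OLD=198522235237223/2199023255552 → NEW=0, ERR=198522235237223/2199023255552
(3,6): OLD=4566047019694841/35184372088832 → NEW=255, ERR=-4405967862957319/35184372088832
Row 0: .....#.
Row 1: .#.#...
Row 2: .#..#.#
Row 3: ......#

Answer: .....#.
.#.#...
.#..#.#
......#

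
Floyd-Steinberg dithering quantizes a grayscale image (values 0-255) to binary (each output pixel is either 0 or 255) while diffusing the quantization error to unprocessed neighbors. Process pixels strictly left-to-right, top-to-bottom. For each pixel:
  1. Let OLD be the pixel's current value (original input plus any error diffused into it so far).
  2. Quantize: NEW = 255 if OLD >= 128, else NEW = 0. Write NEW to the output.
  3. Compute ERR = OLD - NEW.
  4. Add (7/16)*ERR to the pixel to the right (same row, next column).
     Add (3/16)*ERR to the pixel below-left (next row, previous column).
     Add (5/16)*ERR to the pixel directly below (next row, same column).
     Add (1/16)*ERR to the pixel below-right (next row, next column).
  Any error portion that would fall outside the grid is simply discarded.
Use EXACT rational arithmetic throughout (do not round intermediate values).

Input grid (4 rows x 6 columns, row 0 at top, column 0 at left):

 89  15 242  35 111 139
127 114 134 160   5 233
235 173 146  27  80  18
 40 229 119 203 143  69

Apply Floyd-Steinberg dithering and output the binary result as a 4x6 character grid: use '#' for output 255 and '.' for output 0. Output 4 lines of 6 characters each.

(0,0): OLD=89 → NEW=0, ERR=89
(0,1): OLD=863/16 → NEW=0, ERR=863/16
(0,2): OLD=67993/256 → NEW=255, ERR=2713/256
(0,3): OLD=162351/4096 → NEW=0, ERR=162351/4096
(0,4): OLD=8410953/65536 → NEW=255, ERR=-8300727/65536
(0,5): OLD=87646975/1048576 → NEW=0, ERR=87646975/1048576
(1,0): OLD=42221/256 → NEW=255, ERR=-23059/256
(1,1): OLD=202747/2048 → NEW=0, ERR=202747/2048
(1,2): OLD=12545303/65536 → NEW=255, ERR=-4166377/65536
(1,3): OLD=31846987/262144 → NEW=0, ERR=31846987/262144
(1,4): OLD=616046337/16777216 → NEW=0, ERR=616046337/16777216
(1,5): OLD=71744557495/268435456 → NEW=255, ERR=3293516215/268435456
(2,0): OLD=7386361/32768 → NEW=255, ERR=-969479/32768
(2,1): OLD=181868227/1048576 → NEW=255, ERR=-85518653/1048576
(2,2): OLD=2003503113/16777216 → NEW=0, ERR=2003503113/16777216
(2,3): OLD=16122430721/134217728 → NEW=0, ERR=16122430721/134217728
(2,4): OLD=661086984067/4294967296 → NEW=255, ERR=-434129676413/4294967296
(2,5): OLD=-1380767994171/68719476736 → NEW=0, ERR=-1380767994171/68719476736
(3,0): OLD=259416041/16777216 → NEW=0, ERR=259416041/16777216
(3,1): OLD=30980137781/134217728 → NEW=255, ERR=-3245382859/134217728
(3,2): OLD=175196951599/1073741824 → NEW=255, ERR=-98607213521/1073741824
(3,3): OLD=12979148481869/68719476736 → NEW=255, ERR=-4544318085811/68719476736
(3,4): OLD=47400971302445/549755813888 → NEW=0, ERR=47400971302445/549755813888
(3,5): OLD=827937899301763/8796093022208 → NEW=0, ERR=827937899301763/8796093022208
Row 0: ..#.#.
Row 1: #.#..#
Row 2: ##..#.
Row 3: .###..

Answer: ..#.#.
#.#..#
##..#.
.###..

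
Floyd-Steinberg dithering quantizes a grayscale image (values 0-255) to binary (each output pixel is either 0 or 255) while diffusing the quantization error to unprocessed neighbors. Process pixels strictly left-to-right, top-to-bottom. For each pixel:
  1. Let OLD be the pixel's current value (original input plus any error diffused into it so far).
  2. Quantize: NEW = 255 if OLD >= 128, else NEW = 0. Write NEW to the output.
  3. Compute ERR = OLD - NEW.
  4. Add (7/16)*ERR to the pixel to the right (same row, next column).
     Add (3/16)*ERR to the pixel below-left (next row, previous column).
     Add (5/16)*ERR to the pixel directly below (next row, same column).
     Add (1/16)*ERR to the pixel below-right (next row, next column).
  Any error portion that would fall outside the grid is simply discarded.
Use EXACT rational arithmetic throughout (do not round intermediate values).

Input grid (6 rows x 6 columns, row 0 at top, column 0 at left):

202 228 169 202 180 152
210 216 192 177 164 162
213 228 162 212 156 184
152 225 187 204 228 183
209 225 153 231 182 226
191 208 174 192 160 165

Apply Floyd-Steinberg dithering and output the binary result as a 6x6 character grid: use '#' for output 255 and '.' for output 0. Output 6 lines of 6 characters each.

(0,0): OLD=202 → NEW=255, ERR=-53
(0,1): OLD=3277/16 → NEW=255, ERR=-803/16
(0,2): OLD=37643/256 → NEW=255, ERR=-27637/256
(0,3): OLD=633933/4096 → NEW=255, ERR=-410547/4096
(0,4): OLD=8922651/65536 → NEW=255, ERR=-7789029/65536
(0,5): OLD=104860349/1048576 → NEW=0, ERR=104860349/1048576
(1,0): OLD=47111/256 → NEW=255, ERR=-18169/256
(1,1): OLD=298417/2048 → NEW=255, ERR=-223823/2048
(1,2): OLD=5801221/65536 → NEW=0, ERR=5801221/65536
(1,3): OLD=40730145/262144 → NEW=255, ERR=-26116575/262144
(1,4): OLD=1606558019/16777216 → NEW=0, ERR=1606558019/16777216
(1,5): OLD=61127286501/268435456 → NEW=255, ERR=-7323754779/268435456
(2,0): OLD=5581355/32768 → NEW=255, ERR=-2774485/32768
(2,1): OLD=177173257/1048576 → NEW=255, ERR=-90213623/1048576
(2,2): OLD=2122515035/16777216 → NEW=0, ERR=2122515035/16777216
(2,3): OLD=34856702275/134217728 → NEW=255, ERR=631181635/134217728
(2,4): OLD=758661445449/4294967296 → NEW=255, ERR=-336555215031/4294967296
(2,5): OLD=10113875684751/68719476736 → NEW=255, ERR=-7409590882929/68719476736
(3,0): OLD=1835578363/16777216 → NEW=0, ERR=1835578363/16777216
(3,1): OLD=35488472543/134217728 → NEW=255, ERR=1262951903/134217728
(3,2): OLD=242833454029/1073741824 → NEW=255, ERR=-30970711091/1073741824
(3,3): OLD=12786280609063/68719476736 → NEW=255, ERR=-4737185958617/68719476736
(3,4): OLD=84349162284231/549755813888 → NEW=255, ERR=-55838570257209/549755813888
(3,5): OLD=879352328422473/8796093022208 → NEW=0, ERR=879352328422473/8796093022208
(4,0): OLD=526036072661/2147483648 → NEW=255, ERR=-21572257579/2147483648
(4,1): OLD=7730101245905/34359738368 → NEW=255, ERR=-1031632037935/34359738368
(4,2): OLD=130306876468003/1099511627776 → NEW=0, ERR=130306876468003/1099511627776
(4,3): OLD=4230222805146319/17592186044416 → NEW=255, ERR=-255784636179761/17592186044416
(4,4): OLD=44567176432056511/281474976710656 → NEW=255, ERR=-27208942629160769/281474976710656
(4,5): OLD=939457941957511385/4503599627370496 → NEW=255, ERR=-208959963021965095/4503599627370496
(5,0): OLD=100182683732483/549755813888 → NEW=255, ERR=-40005048808957/549755813888
(5,1): OLD=3313918521367091/17592186044416 → NEW=255, ERR=-1172088919958989/17592186044416
(5,2): OLD=24950512056709729/140737488355328 → NEW=255, ERR=-10937547473898911/140737488355328
(5,3): OLD=642834425414496059/4503599627370496 → NEW=255, ERR=-505583479564980421/4503599627370496
(5,4): OLD=640131815356603899/9007199254740992 → NEW=0, ERR=640131815356603899/9007199254740992
(5,5): OLD=25299642945659650615/144115188075855872 → NEW=255, ERR=-11449730013683596745/144115188075855872
Row 0: #####.
Row 1: ##.#.#
Row 2: ##.###
Row 3: .####.
Row 4: ##.###
Row 5: ####.#

Answer: #####.
##.#.#
##.###
.####.
##.###
####.#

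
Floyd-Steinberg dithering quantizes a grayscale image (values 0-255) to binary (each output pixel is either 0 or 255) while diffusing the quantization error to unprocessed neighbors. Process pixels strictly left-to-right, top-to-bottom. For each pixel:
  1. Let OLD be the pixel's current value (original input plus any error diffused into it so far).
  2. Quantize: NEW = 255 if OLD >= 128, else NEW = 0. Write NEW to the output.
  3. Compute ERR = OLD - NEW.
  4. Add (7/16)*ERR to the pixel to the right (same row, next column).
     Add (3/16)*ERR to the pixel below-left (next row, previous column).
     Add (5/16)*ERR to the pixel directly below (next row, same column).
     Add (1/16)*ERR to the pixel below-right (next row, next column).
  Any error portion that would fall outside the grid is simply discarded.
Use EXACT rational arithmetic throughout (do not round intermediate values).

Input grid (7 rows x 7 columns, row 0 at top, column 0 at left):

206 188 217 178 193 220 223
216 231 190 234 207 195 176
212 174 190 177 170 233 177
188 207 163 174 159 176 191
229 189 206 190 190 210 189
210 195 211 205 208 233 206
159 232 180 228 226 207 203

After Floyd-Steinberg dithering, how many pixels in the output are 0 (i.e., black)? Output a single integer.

Answer: 9

Derivation:
(0,0): OLD=206 → NEW=255, ERR=-49
(0,1): OLD=2665/16 → NEW=255, ERR=-1415/16
(0,2): OLD=45647/256 → NEW=255, ERR=-19633/256
(0,3): OLD=591657/4096 → NEW=255, ERR=-452823/4096
(0,4): OLD=9478687/65536 → NEW=255, ERR=-7232993/65536
(0,5): OLD=180055769/1048576 → NEW=255, ERR=-87331111/1048576
(0,6): OLD=3130001391/16777216 → NEW=255, ERR=-1148188689/16777216
(1,0): OLD=47131/256 → NEW=255, ERR=-18149/256
(1,1): OLD=317245/2048 → NEW=255, ERR=-204995/2048
(1,2): OLD=6290561/65536 → NEW=0, ERR=6290561/65536
(1,3): OLD=56612461/262144 → NEW=255, ERR=-10234259/262144
(1,4): OLD=2229768999/16777216 → NEW=255, ERR=-2048421081/16777216
(1,5): OLD=12861632599/134217728 → NEW=0, ERR=12861632599/134217728
(1,6): OLD=410882620473/2147483648 → NEW=255, ERR=-136725709767/2147483648
(2,0): OLD=5605871/32768 → NEW=255, ERR=-2749969/32768
(2,1): OLD=125378997/1048576 → NEW=0, ERR=125378997/1048576
(2,2): OLD=4340800351/16777216 → NEW=255, ERR=62610271/16777216
(2,3): OLD=20070752551/134217728 → NEW=255, ERR=-14154768089/134217728
(2,4): OLD=108698478743/1073741824 → NEW=0, ERR=108698478743/1073741824
(2,5): OLD=9884153322397/34359738368 → NEW=255, ERR=1122420038557/34359738368
(2,6): OLD=97518240492059/549755813888 → NEW=255, ERR=-42669492049381/549755813888
(3,0): OLD=3090258559/16777216 → NEW=255, ERR=-1187931521/16777216
(3,1): OLD=28030392595/134217728 → NEW=255, ERR=-6195128045/134217728
(3,2): OLD=141381278249/1073741824 → NEW=255, ERR=-132422886871/1073741824
(3,3): OLD=456562199983/4294967296 → NEW=0, ERR=456562199983/4294967296
(3,4): OLD=130114053691007/549755813888 → NEW=255, ERR=-10073678850433/549755813888
(3,5): OLD=747517684004205/4398046511104 → NEW=255, ERR=-373984176327315/4398046511104
(3,6): OLD=9259430986602675/70368744177664 → NEW=255, ERR=-8684598778701645/70368744177664
(4,0): OLD=425671110417/2147483648 → NEW=255, ERR=-121937219823/2147483648
(4,1): OLD=4198227213277/34359738368 → NEW=0, ERR=4198227213277/34359738368
(4,2): OLD=130821166274579/549755813888 → NEW=255, ERR=-9366566266861/549755813888
(4,3): OLD=899934981855681/4398046511104 → NEW=255, ERR=-221566878475839/4398046511104
(4,4): OLD=5380856627104307/35184372088832 → NEW=255, ERR=-3591158255547853/35184372088832
(4,5): OLD=128900803524135539/1125899906842624 → NEW=0, ERR=128900803524135539/1125899906842624
(4,6): OLD=3516519091525119509/18014398509481984 → NEW=255, ERR=-1077152528392786411/18014398509481984
(5,0): OLD=118288424970471/549755813888 → NEW=255, ERR=-21899307570969/549755813888
(5,1): OLD=919242768160333/4398046511104 → NEW=255, ERR=-202259092171187/4398046511104
(5,2): OLD=6465000586743147/35184372088832 → NEW=255, ERR=-2507014295909013/35184372088832
(5,3): OLD=38810015116624823/281474976710656 → NEW=255, ERR=-32966103944592457/281474976710656
(5,4): OLD=2579339948318599229/18014398509481984 → NEW=255, ERR=-2014331671599306691/18014398509481984
(5,5): OLD=29149644806032836333/144115188075855872 → NEW=255, ERR=-7599728153310411027/144115188075855872
(5,6): OLD=395218764540225969475/2305843009213693952 → NEW=255, ERR=-192771202809265988285/2305843009213693952
(6,0): OLD=9705880744896255/70368744177664 → NEW=255, ERR=-8238149020408065/70368744177664
(6,1): OLD=169515810726399243/1125899906842624 → NEW=255, ERR=-117588665518469877/1125899906842624
(6,2): OLD=1570977210801092545/18014398509481984 → NEW=0, ERR=1570977210801092545/18014398509481984
(6,3): OLD=29418813320812502239/144115188075855872 → NEW=255, ERR=-7330559638530745121/144115188075855872
(6,4): OLD=43694438258630597325/288230376151711744 → NEW=255, ERR=-29804307660055897395/288230376151711744
(6,5): OLD=4523784502895282011441/36893488147419103232 → NEW=0, ERR=4523784502895282011441/36893488147419103232
(6,6): OLD=134129314391095477091911/590295810358705651712 → NEW=255, ERR=-16396117250374464094649/590295810358705651712
Output grid:
  Row 0: #######  (0 black, running=0)
  Row 1: ##.##.#  (2 black, running=2)
  Row 2: #.##.##  (2 black, running=4)
  Row 3: ###.###  (1 black, running=5)
  Row 4: #.###.#  (2 black, running=7)
  Row 5: #######  (0 black, running=7)
  Row 6: ##.##.#  (2 black, running=9)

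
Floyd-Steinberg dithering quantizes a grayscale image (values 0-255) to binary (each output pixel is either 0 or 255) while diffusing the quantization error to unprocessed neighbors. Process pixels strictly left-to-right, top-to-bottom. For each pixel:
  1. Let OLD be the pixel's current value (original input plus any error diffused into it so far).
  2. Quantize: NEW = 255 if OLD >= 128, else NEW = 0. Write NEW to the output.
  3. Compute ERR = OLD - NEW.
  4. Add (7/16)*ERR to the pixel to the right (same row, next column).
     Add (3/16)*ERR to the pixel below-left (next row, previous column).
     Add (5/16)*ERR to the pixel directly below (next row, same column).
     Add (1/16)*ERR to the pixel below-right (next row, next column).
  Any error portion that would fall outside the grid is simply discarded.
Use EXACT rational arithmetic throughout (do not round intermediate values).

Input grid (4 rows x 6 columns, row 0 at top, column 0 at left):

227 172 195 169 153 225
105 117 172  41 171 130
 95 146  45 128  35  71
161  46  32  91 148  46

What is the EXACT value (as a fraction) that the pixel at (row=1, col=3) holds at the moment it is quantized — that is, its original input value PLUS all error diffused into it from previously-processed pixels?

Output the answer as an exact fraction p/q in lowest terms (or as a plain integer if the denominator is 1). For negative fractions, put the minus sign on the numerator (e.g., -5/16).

(0,0): OLD=227 → NEW=255, ERR=-28
(0,1): OLD=639/4 → NEW=255, ERR=-381/4
(0,2): OLD=9813/64 → NEW=255, ERR=-6507/64
(0,3): OLD=127507/1024 → NEW=0, ERR=127507/1024
(0,4): OLD=3399301/16384 → NEW=255, ERR=-778619/16384
(0,5): OLD=53532067/262144 → NEW=255, ERR=-13314653/262144
(1,0): OLD=5017/64 → NEW=0, ERR=5017/64
(1,1): OLD=51567/512 → NEW=0, ERR=51567/512
(1,2): OLD=3304411/16384 → NEW=255, ERR=-873509/16384
(1,3): OLD=2708063/65536 → NEW=0, ERR=2708063/65536
Target (1,3): original=41, with diffused error = 2708063/65536

Answer: 2708063/65536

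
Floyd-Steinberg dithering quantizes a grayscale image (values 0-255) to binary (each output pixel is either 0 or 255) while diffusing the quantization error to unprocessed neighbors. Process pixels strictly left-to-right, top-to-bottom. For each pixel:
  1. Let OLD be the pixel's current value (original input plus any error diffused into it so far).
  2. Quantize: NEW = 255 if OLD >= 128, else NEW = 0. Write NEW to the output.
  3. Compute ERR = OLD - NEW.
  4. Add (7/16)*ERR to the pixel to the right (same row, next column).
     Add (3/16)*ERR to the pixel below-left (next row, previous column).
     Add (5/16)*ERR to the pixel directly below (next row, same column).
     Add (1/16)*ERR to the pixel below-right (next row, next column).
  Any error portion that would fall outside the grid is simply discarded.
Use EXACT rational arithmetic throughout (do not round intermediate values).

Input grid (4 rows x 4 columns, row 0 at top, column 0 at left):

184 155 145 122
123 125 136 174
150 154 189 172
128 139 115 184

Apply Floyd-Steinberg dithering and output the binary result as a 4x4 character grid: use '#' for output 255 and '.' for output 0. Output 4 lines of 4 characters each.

Answer: #.#.
.#.#
####
...#

Derivation:
(0,0): OLD=184 → NEW=255, ERR=-71
(0,1): OLD=1983/16 → NEW=0, ERR=1983/16
(0,2): OLD=51001/256 → NEW=255, ERR=-14279/256
(0,3): OLD=399759/4096 → NEW=0, ERR=399759/4096
(1,0): OLD=31757/256 → NEW=0, ERR=31757/256
(1,1): OLD=415963/2048 → NEW=255, ERR=-106277/2048
(1,2): OLD=7989623/65536 → NEW=0, ERR=7989623/65536
(1,3): OLD=266704881/1048576 → NEW=255, ERR=-681999/1048576
(2,0): OLD=5866649/32768 → NEW=255, ERR=-2489191/32768
(2,1): OLD=141726371/1048576 → NEW=255, ERR=-125660509/1048576
(2,2): OLD=359247535/2097152 → NEW=255, ERR=-175526225/2097152
(2,3): OLD=4791526675/33554432 → NEW=255, ERR=-3764853485/33554432
(3,0): OLD=1372231561/16777216 → NEW=0, ERR=1372231561/16777216
(3,1): OLD=31378213399/268435456 → NEW=0, ERR=31378213399/268435456
(3,2): OLD=478706374889/4294967296 → NEW=0, ERR=478706374889/4294967296
(3,3): OLD=13226344404447/68719476736 → NEW=255, ERR=-4297122163233/68719476736
Row 0: #.#.
Row 1: .#.#
Row 2: ####
Row 3: ...#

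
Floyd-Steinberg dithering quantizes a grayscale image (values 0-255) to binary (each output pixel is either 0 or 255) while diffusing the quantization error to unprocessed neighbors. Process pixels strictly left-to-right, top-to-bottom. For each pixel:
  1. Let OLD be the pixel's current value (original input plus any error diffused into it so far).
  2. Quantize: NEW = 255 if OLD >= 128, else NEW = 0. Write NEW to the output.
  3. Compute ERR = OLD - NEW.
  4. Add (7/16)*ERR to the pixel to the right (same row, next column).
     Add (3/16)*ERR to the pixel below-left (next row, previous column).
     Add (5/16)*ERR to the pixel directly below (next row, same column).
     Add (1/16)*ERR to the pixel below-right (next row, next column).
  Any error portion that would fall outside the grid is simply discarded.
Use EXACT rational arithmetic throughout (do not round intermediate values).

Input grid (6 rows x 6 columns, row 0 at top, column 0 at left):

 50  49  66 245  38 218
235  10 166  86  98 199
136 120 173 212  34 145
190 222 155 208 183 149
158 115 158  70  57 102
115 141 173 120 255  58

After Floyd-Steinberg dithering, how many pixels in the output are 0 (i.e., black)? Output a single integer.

(0,0): OLD=50 → NEW=0, ERR=50
(0,1): OLD=567/8 → NEW=0, ERR=567/8
(0,2): OLD=12417/128 → NEW=0, ERR=12417/128
(0,3): OLD=588679/2048 → NEW=255, ERR=66439/2048
(0,4): OLD=1710257/32768 → NEW=0, ERR=1710257/32768
(0,5): OLD=126266583/524288 → NEW=255, ERR=-7426857/524288
(1,0): OLD=33781/128 → NEW=255, ERR=1141/128
(1,1): OLD=58739/1024 → NEW=0, ERR=58739/1024
(1,2): OLD=7599663/32768 → NEW=255, ERR=-756177/32768
(1,3): OLD=13355043/131072 → NEW=0, ERR=13355043/131072
(1,4): OLD=1327573161/8388608 → NEW=255, ERR=-811521879/8388608
(1,5): OLD=20872351951/134217728 → NEW=255, ERR=-13353168689/134217728
(2,0): OLD=2450081/16384 → NEW=255, ERR=-1727839/16384
(2,1): OLD=46146619/524288 → NEW=0, ERR=46146619/524288
(2,2): OLD=1904096241/8388608 → NEW=255, ERR=-234998799/8388608
(2,3): OLD=14227316777/67108864 → NEW=255, ERR=-2885443543/67108864
(2,4): OLD=-58687457925/2147483648 → NEW=0, ERR=-58687457925/2147483648
(2,5): OLD=3295346761741/34359738368 → NEW=0, ERR=3295346761741/34359738368
(3,0): OLD=1455821137/8388608 → NEW=255, ERR=-683273903/8388608
(3,1): OLD=13557748925/67108864 → NEW=255, ERR=-3555011395/67108864
(3,2): OLD=64697693799/536870912 → NEW=0, ERR=64697693799/536870912
(3,3): OLD=8260467973717/34359738368 → NEW=255, ERR=-501265310123/34359738368
(3,4): OLD=50405076663925/274877906944 → NEW=255, ERR=-19688789606795/274877906944
(3,5): OLD=641789278762171/4398046511104 → NEW=255, ERR=-479712581569349/4398046511104
(4,0): OLD=131655217887/1073741824 → NEW=0, ERR=131655217887/1073741824
(4,1): OLD=2913597672979/17179869184 → NEW=255, ERR=-1467268968941/17179869184
(4,2): OLD=83698953280201/549755813888 → NEW=255, ERR=-56488779261239/549755813888
(4,3): OLD=128321532725453/8796093022208 → NEW=0, ERR=128321532725453/8796093022208
(4,4): OLD=2763481819437085/140737488355328 → NEW=0, ERR=2763481819437085/140737488355328
(4,5): OLD=162193280402180011/2251799813685248 → NEW=0, ERR=162193280402180011/2251799813685248
(5,0): OLD=37741569822697/274877906944 → NEW=255, ERR=-32352296448023/274877906944
(5,1): OLD=450495064602873/8796093022208 → NEW=0, ERR=450495064602873/8796093022208
(5,2): OLD=11307835741435651/70368744177664 → NEW=255, ERR=-6636194023868669/70368744177664
(5,3): OLD=181404301893538705/2251799813685248 → NEW=0, ERR=181404301893538705/2251799813685248
(5,4): OLD=1399710256528725697/4503599627370496 → NEW=255, ERR=251292351549249217/4503599627370496
(5,5): OLD=7648751137288351637/72057594037927936 → NEW=0, ERR=7648751137288351637/72057594037927936
Output grid:
  Row 0: ...#.#  (4 black, running=4)
  Row 1: #.#.##  (2 black, running=6)
  Row 2: #.##..  (3 black, running=9)
  Row 3: ##.###  (1 black, running=10)
  Row 4: .##...  (4 black, running=14)
  Row 5: #.#.#.  (3 black, running=17)

Answer: 17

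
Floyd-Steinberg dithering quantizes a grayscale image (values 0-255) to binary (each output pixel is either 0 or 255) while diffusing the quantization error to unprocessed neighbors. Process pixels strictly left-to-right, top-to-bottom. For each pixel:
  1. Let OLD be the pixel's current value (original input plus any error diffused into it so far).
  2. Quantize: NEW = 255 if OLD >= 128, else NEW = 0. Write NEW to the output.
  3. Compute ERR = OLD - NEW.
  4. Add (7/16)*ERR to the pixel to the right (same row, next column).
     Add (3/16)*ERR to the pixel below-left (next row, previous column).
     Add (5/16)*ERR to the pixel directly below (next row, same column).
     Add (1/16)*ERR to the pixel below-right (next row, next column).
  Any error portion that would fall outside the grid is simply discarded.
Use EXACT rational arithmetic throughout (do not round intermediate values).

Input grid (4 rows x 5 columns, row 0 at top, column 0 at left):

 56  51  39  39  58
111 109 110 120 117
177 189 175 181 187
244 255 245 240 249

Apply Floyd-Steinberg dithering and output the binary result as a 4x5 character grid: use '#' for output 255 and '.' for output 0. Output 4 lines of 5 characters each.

(0,0): OLD=56 → NEW=0, ERR=56
(0,1): OLD=151/2 → NEW=0, ERR=151/2
(0,2): OLD=2305/32 → NEW=0, ERR=2305/32
(0,3): OLD=36103/512 → NEW=0, ERR=36103/512
(0,4): OLD=727857/8192 → NEW=0, ERR=727857/8192
(1,0): OLD=4565/32 → NEW=255, ERR=-3595/32
(1,1): OLD=25715/256 → NEW=0, ERR=25715/256
(1,2): OLD=1592495/8192 → NEW=255, ERR=-496465/8192
(1,3): OLD=4478819/32768 → NEW=255, ERR=-3877021/32768
(1,4): OLD=51070281/524288 → NEW=0, ERR=51070281/524288
(2,0): OLD=658337/4096 → NEW=255, ERR=-386143/4096
(2,1): OLD=21071291/131072 → NEW=255, ERR=-12352069/131072
(2,2): OLD=207461745/2097152 → NEW=0, ERR=207461745/2097152
(2,3): OLD=6770686019/33554432 → NEW=255, ERR=-1785694141/33554432
(2,4): OLD=100267421973/536870912 → NEW=255, ERR=-36634660587/536870912
(3,0): OLD=412866001/2097152 → NEW=255, ERR=-121907759/2097152
(3,1): OLD=3569770173/16777216 → NEW=255, ERR=-708419907/16777216
(3,2): OLD=129693222255/536870912 → NEW=255, ERR=-7208860305/536870912
(3,3): OLD=226434121703/1073741824 → NEW=255, ERR=-47370043417/1073741824
(3,4): OLD=3522708304515/17179869184 → NEW=255, ERR=-858158337405/17179869184
Row 0: .....
Row 1: #.##.
Row 2: ##.##
Row 3: #####

Answer: .....
#.##.
##.##
#####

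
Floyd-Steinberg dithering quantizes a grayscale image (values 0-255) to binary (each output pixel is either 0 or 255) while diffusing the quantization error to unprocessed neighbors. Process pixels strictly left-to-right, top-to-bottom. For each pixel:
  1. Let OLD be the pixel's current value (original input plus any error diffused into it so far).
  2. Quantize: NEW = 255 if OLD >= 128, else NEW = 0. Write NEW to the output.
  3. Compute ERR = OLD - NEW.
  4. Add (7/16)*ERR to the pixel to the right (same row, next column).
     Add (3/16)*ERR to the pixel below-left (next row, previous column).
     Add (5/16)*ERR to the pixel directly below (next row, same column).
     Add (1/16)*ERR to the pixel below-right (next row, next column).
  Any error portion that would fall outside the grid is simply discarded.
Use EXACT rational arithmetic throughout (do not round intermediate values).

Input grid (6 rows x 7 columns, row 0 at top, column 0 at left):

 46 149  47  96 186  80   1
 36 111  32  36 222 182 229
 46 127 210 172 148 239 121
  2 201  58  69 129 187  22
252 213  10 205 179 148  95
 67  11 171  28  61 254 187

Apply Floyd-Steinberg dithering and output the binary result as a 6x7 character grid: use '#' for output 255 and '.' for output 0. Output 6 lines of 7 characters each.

Answer: .#..#..
....###
.#####.
.#...#.
##.##.#
..#..##

Derivation:
(0,0): OLD=46 → NEW=0, ERR=46
(0,1): OLD=1353/8 → NEW=255, ERR=-687/8
(0,2): OLD=1207/128 → NEW=0, ERR=1207/128
(0,3): OLD=205057/2048 → NEW=0, ERR=205057/2048
(0,4): OLD=7530247/32768 → NEW=255, ERR=-825593/32768
(0,5): OLD=36163889/524288 → NEW=0, ERR=36163889/524288
(0,6): OLD=261535831/8388608 → NEW=0, ERR=261535831/8388608
(1,0): OLD=4387/128 → NEW=0, ERR=4387/128
(1,1): OLD=106293/1024 → NEW=0, ERR=106293/1024
(1,2): OLD=3072537/32768 → NEW=0, ERR=3072537/32768
(1,3): OLD=13654725/131072 → NEW=0, ERR=13654725/131072
(1,4): OLD=2339542095/8388608 → NEW=255, ERR=200447055/8388608
(1,5): OLD=14648561343/67108864 → NEW=255, ERR=-2464198977/67108864
(1,6): OLD=243727895889/1073741824 → NEW=255, ERR=-30076269231/1073741824
(2,0): OLD=1248023/16384 → NEW=0, ERR=1248023/16384
(2,1): OLD=111404461/524288 → NEW=255, ERR=-22288979/524288
(2,2): OLD=2069666503/8388608 → NEW=255, ERR=-69428537/8388608
(2,3): OLD=14178436047/67108864 → NEW=255, ERR=-2934324273/67108864
(2,4): OLD=72995012255/536870912 → NEW=255, ERR=-63907070305/536870912
(2,5): OLD=2949582247893/17179869184 → NEW=255, ERR=-1431284394027/17179869184
(2,6): OLD=20204299505443/274877906944 → NEW=0, ERR=20204299505443/274877906944
(3,0): OLD=149593959/8388608 → NEW=0, ERR=149593959/8388608
(3,1): OLD=13336252443/67108864 → NEW=255, ERR=-3776507877/67108864
(3,2): OLD=10704183521/536870912 → NEW=0, ERR=10704183521/536870912
(3,3): OLD=88524290823/2147483648 → NEW=0, ERR=88524290823/2147483648
(3,4): OLD=25146438837095/274877906944 → NEW=0, ERR=25146438837095/274877906944
(3,5): OLD=455924748217061/2199023255552 → NEW=255, ERR=-104826181948699/2199023255552
(3,6): OLD=665240490095675/35184372088832 → NEW=0, ERR=665240490095675/35184372088832
(4,0): OLD=265237174377/1073741824 → NEW=255, ERR=-8566990743/1073741824
(4,1): OLD=3380595698709/17179869184 → NEW=255, ERR=-1000270943211/17179869184
(4,2): OLD=-1382651206437/274877906944 → NEW=0, ERR=-1382651206437/274877906944
(4,3): OLD=514748190466009/2199023255552 → NEW=255, ERR=-46002739699751/2199023255552
(4,4): OLD=3379005653721563/17592186044416 → NEW=255, ERR=-1107001787604517/17592186044416
(4,5): OLD=64646939165430203/562949953421312 → NEW=0, ERR=64646939165430203/562949953421312
(4,6): OLD=1334596239987192717/9007199254740992 → NEW=255, ERR=-962239569971760243/9007199254740992
(5,0): OLD=14730647676175/274877906944 → NEW=0, ERR=14730647676175/274877906944
(5,1): OLD=32565133324485/2199023255552 → NEW=0, ERR=32565133324485/2199023255552
(5,2): OLD=2961567306186963/17592186044416 → NEW=255, ERR=-1524440135139117/17592186044416
(5,3): OLD=-4019693113045505/140737488355328 → NEW=0, ERR=-4019693113045505/140737488355328
(5,4): OLD=441931577490358005/9007199254740992 → NEW=0, ERR=441931577490358005/9007199254740992
(5,5): OLD=20708515160882760165/72057594037927936 → NEW=255, ERR=2333828681211136485/72057594037927936
(5,6): OLD=201718347544262996171/1152921504606846976 → NEW=255, ERR=-92276636130482982709/1152921504606846976
Row 0: .#..#..
Row 1: ....###
Row 2: .#####.
Row 3: .#...#.
Row 4: ##.##.#
Row 5: ..#..##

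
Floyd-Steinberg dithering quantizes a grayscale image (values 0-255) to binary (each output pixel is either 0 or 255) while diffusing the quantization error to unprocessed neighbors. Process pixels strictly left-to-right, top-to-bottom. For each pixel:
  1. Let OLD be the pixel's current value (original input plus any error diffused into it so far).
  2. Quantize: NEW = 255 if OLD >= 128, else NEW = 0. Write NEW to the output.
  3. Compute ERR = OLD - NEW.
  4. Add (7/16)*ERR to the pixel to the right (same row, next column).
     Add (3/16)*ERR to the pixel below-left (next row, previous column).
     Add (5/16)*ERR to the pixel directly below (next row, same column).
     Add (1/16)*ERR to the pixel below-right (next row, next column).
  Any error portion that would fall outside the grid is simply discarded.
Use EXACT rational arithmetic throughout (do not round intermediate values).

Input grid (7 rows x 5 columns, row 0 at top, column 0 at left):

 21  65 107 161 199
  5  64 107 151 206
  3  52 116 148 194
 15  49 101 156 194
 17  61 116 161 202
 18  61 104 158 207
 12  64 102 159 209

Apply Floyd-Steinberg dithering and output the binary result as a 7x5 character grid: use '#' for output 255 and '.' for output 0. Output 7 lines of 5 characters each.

(0,0): OLD=21 → NEW=0, ERR=21
(0,1): OLD=1187/16 → NEW=0, ERR=1187/16
(0,2): OLD=35701/256 → NEW=255, ERR=-29579/256
(0,3): OLD=452403/4096 → NEW=0, ERR=452403/4096
(0,4): OLD=16208485/65536 → NEW=255, ERR=-503195/65536
(1,0): OLD=6521/256 → NEW=0, ERR=6521/256
(1,1): OLD=159695/2048 → NEW=0, ERR=159695/2048
(1,2): OLD=8542843/65536 → NEW=255, ERR=-8168837/65536
(1,3): OLD=32065887/262144 → NEW=0, ERR=32065887/262144
(1,4): OLD=1107377725/4194304 → NEW=255, ERR=37830205/4194304
(2,0): OLD=838229/32768 → NEW=0, ERR=838229/32768
(2,1): OLD=68975223/1048576 → NEW=0, ERR=68975223/1048576
(2,2): OLD=2242031141/16777216 → NEW=255, ERR=-2036158939/16777216
(2,3): OLD=34099158943/268435456 → NEW=0, ERR=34099158943/268435456
(2,4): OLD=1116858901913/4294967296 → NEW=255, ERR=21642241433/4294967296
(3,0): OLD=592700549/16777216 → NEW=0, ERR=592700549/16777216
(3,1): OLD=8570477729/134217728 → NEW=0, ERR=8570477729/134217728
(3,2): OLD=510840803899/4294967296 → NEW=0, ERR=510840803899/4294967296
(3,3): OLD=2070965843683/8589934592 → NEW=255, ERR=-119467477277/8589934592
(3,4): OLD=27134480133135/137438953472 → NEW=255, ERR=-7912453002225/137438953472
(4,0): OLD=85926677163/2147483648 → NEW=0, ERR=85926677163/2147483648
(4,1): OLD=8450391750059/68719476736 → NEW=0, ERR=8450391750059/68719476736
(4,2): OLD=229084220526949/1099511627776 → NEW=255, ERR=-51291244555931/1099511627776
(4,3): OLD=2337720429546923/17592186044416 → NEW=255, ERR=-2148287011779157/17592186044416
(4,4): OLD=36511296898211117/281474976710656 → NEW=255, ERR=-35264822163006163/281474976710656
(5,0): OLD=58890652896225/1099511627776 → NEW=0, ERR=58890652896225/1099511627776
(5,1): OLD=1025754992013667/8796093022208 → NEW=0, ERR=1025754992013667/8796093022208
(5,2): OLD=35249107154302715/281474976710656 → NEW=0, ERR=35249107154302715/281474976710656
(5,3): OLD=166881126291746997/1125899906842624 → NEW=255, ERR=-120223349953122123/1125899906842624
(5,4): OLD=2044630229776926519/18014398509481984 → NEW=0, ERR=2044630229776926519/18014398509481984
(6,0): OLD=7121740952153937/140737488355328 → NEW=0, ERR=7121740952153937/140737488355328
(6,1): OLD=672878876808395327/4503599627370496 → NEW=255, ERR=-475539028171081153/4503599627370496
(6,2): OLD=5923536323488830629/72057594037927936 → NEW=0, ERR=5923536323488830629/72057594037927936
(6,3): OLD=219867135700736017495/1152921504606846976 → NEW=255, ERR=-74127847974009961385/1152921504606846976
(6,4): OLD=3867647538763845990177/18446744073709551616 → NEW=255, ERR=-836272200032089671903/18446744073709551616
Row 0: ..#.#
Row 1: ..#.#
Row 2: ..#.#
Row 3: ...##
Row 4: ..###
Row 5: ...#.
Row 6: .#.##

Answer: ..#.#
..#.#
..#.#
...##
..###
...#.
.#.##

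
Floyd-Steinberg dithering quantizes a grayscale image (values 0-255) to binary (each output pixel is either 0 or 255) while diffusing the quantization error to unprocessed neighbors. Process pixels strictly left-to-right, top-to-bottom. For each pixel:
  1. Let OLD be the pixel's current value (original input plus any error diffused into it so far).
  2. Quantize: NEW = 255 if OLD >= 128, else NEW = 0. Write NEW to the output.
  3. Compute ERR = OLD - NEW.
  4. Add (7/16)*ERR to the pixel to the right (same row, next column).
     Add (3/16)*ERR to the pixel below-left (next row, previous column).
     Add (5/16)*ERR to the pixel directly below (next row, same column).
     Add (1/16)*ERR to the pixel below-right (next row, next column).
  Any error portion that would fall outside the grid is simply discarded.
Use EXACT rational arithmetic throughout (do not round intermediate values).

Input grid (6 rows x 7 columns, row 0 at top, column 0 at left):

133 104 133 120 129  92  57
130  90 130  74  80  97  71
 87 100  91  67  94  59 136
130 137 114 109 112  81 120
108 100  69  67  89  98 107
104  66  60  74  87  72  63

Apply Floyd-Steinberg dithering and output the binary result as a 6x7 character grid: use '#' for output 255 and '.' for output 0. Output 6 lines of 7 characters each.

(0,0): OLD=133 → NEW=255, ERR=-122
(0,1): OLD=405/8 → NEW=0, ERR=405/8
(0,2): OLD=19859/128 → NEW=255, ERR=-12781/128
(0,3): OLD=156293/2048 → NEW=0, ERR=156293/2048
(0,4): OLD=5321123/32768 → NEW=255, ERR=-3034717/32768
(0,5): OLD=26991477/524288 → NEW=0, ERR=26991477/524288
(0,6): OLD=667090995/8388608 → NEW=0, ERR=667090995/8388608
(1,0): OLD=12975/128 → NEW=0, ERR=12975/128
(1,1): OLD=126793/1024 → NEW=0, ERR=126793/1024
(1,2): OLD=5585021/32768 → NEW=255, ERR=-2770819/32768
(1,3): OLD=4882233/131072 → NEW=0, ERR=4882233/131072
(1,4): OLD=685999243/8388608 → NEW=0, ERR=685999243/8388608
(1,5): OLD=10602408955/67108864 → NEW=255, ERR=-6510351365/67108864
(1,6): OLD=60801758805/1073741824 → NEW=0, ERR=60801758805/1073741824
(2,0): OLD=2324787/16384 → NEW=255, ERR=-1853133/16384
(2,1): OLD=41780961/524288 → NEW=0, ERR=41780961/524288
(2,2): OLD=957669347/8388608 → NEW=0, ERR=957669347/8388608
(2,3): OLD=9303627915/67108864 → NEW=255, ERR=-7809132405/67108864
(2,4): OLD=28338211771/536870912 → NEW=0, ERR=28338211771/536870912
(2,5): OLD=1159732316969/17179869184 → NEW=0, ERR=1159732316969/17179869184
(2,6): OLD=48699012318127/274877906944 → NEW=255, ERR=-21394853952593/274877906944
(3,0): OLD=919360643/8388608 → NEW=0, ERR=919360643/8388608
(3,1): OLD=15045017031/67108864 → NEW=255, ERR=-2067743289/67108864
(3,2): OLD=64079852293/536870912 → NEW=0, ERR=64079852293/536870912
(3,3): OLD=304700503475/2147483648 → NEW=255, ERR=-242907826765/2147483648
(3,4): OLD=23197660217475/274877906944 → NEW=0, ERR=23197660217475/274877906944
(3,5): OLD=280864288424121/2199023255552 → NEW=0, ERR=280864288424121/2199023255552
(3,6): OLD=5480826248096999/35184372088832 → NEW=255, ERR=-3491188634555161/35184372088832
(4,0): OLD=146535312845/1073741824 → NEW=255, ERR=-127268852275/1073741824
(4,1): OLD=1163842765417/17179869184 → NEW=0, ERR=1163842765417/17179869184
(4,2): OLD=31007121179591/274877906944 → NEW=0, ERR=31007121179591/274877906944
(4,3): OLD=229329910198973/2199023255552 → NEW=0, ERR=229329910198973/2199023255552
(4,4): OLD=3129240073331431/17592186044416 → NEW=255, ERR=-1356767367994649/17592186044416
(4,5): OLD=51139229961464487/562949953421312 → NEW=0, ERR=51139229961464487/562949953421312
(4,6): OLD=1114351097059699649/9007199254740992 → NEW=0, ERR=1114351097059699649/9007199254740992
(5,0): OLD=21897322436427/274877906944 → NEW=0, ERR=21897322436427/274877906944
(5,1): OLD=298550142688793/2199023255552 → NEW=255, ERR=-262200787476967/2199023255552
(5,2): OLD=1176451632372543/17592186044416 → NEW=0, ERR=1176451632372543/17592186044416
(5,3): OLD=18075829881332571/140737488355328 → NEW=255, ERR=-17812229649276069/140737488355328
(5,4): OLD=279927272998923081/9007199254740992 → NEW=0, ERR=279927272998923081/9007199254740992
(5,5): OLD=9537655624068540985/72057594037927936 → NEW=255, ERR=-8837030855603082695/72057594037927936
(5,6): OLD=61894704118465220919/1152921504606846976 → NEW=0, ERR=61894704118465220919/1152921504606846976
Row 0: #.#.#..
Row 1: ..#..#.
Row 2: #..#..#
Row 3: .#.#..#
Row 4: #...#..
Row 5: .#.#.#.

Answer: #.#.#..
..#..#.
#..#..#
.#.#..#
#...#..
.#.#.#.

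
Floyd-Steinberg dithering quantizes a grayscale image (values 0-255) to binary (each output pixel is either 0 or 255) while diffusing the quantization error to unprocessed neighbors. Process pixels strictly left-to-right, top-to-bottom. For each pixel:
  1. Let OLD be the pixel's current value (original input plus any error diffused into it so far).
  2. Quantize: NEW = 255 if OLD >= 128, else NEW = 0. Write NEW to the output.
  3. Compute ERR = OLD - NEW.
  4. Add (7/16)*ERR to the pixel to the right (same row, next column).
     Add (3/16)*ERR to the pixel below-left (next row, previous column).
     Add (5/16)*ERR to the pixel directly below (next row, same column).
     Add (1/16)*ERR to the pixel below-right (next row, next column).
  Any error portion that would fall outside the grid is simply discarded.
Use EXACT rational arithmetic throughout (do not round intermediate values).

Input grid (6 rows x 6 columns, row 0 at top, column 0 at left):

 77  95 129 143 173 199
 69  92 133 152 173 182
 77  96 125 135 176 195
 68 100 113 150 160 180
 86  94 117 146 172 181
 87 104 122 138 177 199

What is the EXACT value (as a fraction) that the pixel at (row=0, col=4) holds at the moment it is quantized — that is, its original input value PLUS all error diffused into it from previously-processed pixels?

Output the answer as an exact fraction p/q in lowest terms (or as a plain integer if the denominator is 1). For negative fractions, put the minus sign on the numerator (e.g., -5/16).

Answer: 9051437/65536

Derivation:
(0,0): OLD=77 → NEW=0, ERR=77
(0,1): OLD=2059/16 → NEW=255, ERR=-2021/16
(0,2): OLD=18877/256 → NEW=0, ERR=18877/256
(0,3): OLD=717867/4096 → NEW=255, ERR=-326613/4096
(0,4): OLD=9051437/65536 → NEW=255, ERR=-7660243/65536
Target (0,4): original=173, with diffused error = 9051437/65536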